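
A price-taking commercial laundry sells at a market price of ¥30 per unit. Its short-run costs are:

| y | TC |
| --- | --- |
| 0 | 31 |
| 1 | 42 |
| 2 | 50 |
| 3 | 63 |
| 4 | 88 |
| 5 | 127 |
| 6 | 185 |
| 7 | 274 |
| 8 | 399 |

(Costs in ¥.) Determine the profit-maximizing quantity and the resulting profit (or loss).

Tabulate TR − TC: y=0: -31; y=1: -12; y=2: 10; y=3: 27; y=4: 32; y=5: 23; y=6: -5; y=7: -64; y=8: -159.
Profit is maximized at y = 4. AVC there is 57/4 = ¥14.25 ≤ P, so producing beats shutting down (which would give -¥31).

y = 4; profit = ¥32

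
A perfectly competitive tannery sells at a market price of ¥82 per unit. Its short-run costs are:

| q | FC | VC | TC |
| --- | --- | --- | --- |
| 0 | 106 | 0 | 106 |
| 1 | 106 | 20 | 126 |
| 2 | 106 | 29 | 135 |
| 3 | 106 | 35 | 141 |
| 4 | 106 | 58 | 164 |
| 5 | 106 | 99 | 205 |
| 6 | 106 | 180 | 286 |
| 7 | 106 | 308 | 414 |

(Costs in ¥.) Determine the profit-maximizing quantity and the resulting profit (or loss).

q = 6; profit = ¥206

Tabulate TR − TC: q=0: -106; q=1: -44; q=2: 29; q=3: 105; q=4: 164; q=5: 205; q=6: 206; q=7: 160.
Profit is maximized at q = 6. AVC there is 180/6 = ¥30 ≤ P, so producing beats shutting down (which would give -¥106).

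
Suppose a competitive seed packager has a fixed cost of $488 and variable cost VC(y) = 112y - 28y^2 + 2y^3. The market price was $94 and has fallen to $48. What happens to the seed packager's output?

Output falls from 9 to 8

MC = 112 - 56y + 6y^2; the shutdown threshold is min AVC = $14 (at y = 7).
With P = $94 above the shutdown price, P = MC gives y = 9.
At P = $48 ≥ min AVC, set P = MC: y = 8. The firm stays open but cuts output.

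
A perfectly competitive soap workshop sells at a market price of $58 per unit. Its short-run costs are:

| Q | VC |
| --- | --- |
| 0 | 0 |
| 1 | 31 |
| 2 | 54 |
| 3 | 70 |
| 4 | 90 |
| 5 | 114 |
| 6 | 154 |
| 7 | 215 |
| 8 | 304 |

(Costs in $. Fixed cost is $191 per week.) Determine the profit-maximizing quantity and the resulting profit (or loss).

Tabulate TR − TC: Q=0: -191; Q=1: -164; Q=2: -129; Q=3: -87; Q=4: -49; Q=5: -15; Q=6: 3; Q=7: 0; Q=8: -31.
Profit is maximized at Q = 6. AVC there is 154/6 = $25.67 ≤ P, so producing beats shutting down (which would give -$191).

Q = 6; profit = $3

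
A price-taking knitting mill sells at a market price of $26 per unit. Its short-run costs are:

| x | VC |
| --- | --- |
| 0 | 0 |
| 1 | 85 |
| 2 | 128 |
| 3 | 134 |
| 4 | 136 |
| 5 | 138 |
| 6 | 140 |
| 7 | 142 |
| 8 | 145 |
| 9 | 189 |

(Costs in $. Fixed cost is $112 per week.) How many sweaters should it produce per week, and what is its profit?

x = 8; profit = -$49

Tabulate TR − TC: x=0: -112; x=1: -171; x=2: -188; x=3: -168; x=4: -144; x=5: -120; x=6: -96; x=7: -72; x=8: -49; x=9: -67.
Profit is maximized at x = 8. AVC there is 145/8 = $18.12 ≤ P, so producing beats shutting down (which would give -$112).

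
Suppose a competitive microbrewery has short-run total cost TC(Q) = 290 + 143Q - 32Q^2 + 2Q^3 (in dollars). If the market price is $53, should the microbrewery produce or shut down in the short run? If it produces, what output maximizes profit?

Produce at Q = 9

Variable cost is VC = 143Q - 32Q^2 + 2Q^3, so AVC = VC/Q = 143 - 32Q + 2Q^2 and MC = dTC/dQ = 143 - 64Q + 6Q^2.
AVC is minimized where dAVC/dQ = -32 + 4Q = 0, at Q = 8; min AVC = 143 - 32·8 + 2·8^2 = $15.
Since P = $53 ≥ min AVC = $15, price covers variable cost and the firm should produce.
Solving P = MC: 90 - 64Q + 6Q^2 = 0 ⇒ Q = 5/3 or 9. On the upward-sloping branch, Q* = 9.
Check: AVC at Q = 9 is $17 ≤ P, so revenue covers variable cost.
Profit = P·Q − TC = 53·9 − 443 = $34.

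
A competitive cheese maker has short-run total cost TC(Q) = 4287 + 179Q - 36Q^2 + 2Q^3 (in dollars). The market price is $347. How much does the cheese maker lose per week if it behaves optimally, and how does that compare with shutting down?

AVC = 179 - 36Q + 2Q^2 has its minimum $17 at Q = 9; price $347 clears that bar, so the firm operates.
MC = 179 - 72Q + 6Q^2. Setting P = MC and taking the root on the rising branch gives Q* = 14.
TR = 347·14 = 4858. TC = 4287 + 938 = 5225. Profit = 4858 − 5225 = -$367.
Shutting down would mean losing the fixed cost of $4287, so operating at a loss of $367 is better by $3920.

Profit = -$367 at Q = 14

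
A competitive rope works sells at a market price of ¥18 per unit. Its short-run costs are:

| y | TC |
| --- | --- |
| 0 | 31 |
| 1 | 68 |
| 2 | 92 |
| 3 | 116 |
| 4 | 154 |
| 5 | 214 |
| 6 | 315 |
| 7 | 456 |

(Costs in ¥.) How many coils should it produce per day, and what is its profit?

Profit at each row (π = 18y − TC): y=0: -31; y=1: -50; y=2: -56; y=3: -62; y=4: -82; y=5: -124; y=6: -207; y=7: -330.
Profit is highest at y = 0. Equivalently, the lowest AVC in the table is 85/3 ≈ ¥28.33 at y = 3, and P = ¥18 falls below it — price never covers variable cost, so the firm shuts down and loses only its fixed cost.

y = 0 (shut down); profit = -¥31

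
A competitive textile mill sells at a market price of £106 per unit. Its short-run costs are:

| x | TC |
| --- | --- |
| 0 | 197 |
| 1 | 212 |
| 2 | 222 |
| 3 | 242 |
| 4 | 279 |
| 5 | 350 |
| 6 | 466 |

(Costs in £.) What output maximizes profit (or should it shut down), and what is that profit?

Tabulate TR − TC: x=0: -197; x=1: -106; x=2: -10; x=3: 76; x=4: 145; x=5: 180; x=6: 170.
Profit is maximized at x = 5. AVC there is 153/5 = £30.60 ≤ P, so producing beats shutting down (which would give -£197).

x = 5; profit = £180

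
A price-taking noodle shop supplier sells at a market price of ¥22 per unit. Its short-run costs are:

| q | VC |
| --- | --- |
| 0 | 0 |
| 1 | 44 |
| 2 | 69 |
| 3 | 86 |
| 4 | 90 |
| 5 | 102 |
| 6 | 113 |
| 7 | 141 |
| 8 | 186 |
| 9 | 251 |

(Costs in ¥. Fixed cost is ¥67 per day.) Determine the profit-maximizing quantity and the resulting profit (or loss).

Tabulate TR − TC: q=0: -67; q=1: -89; q=2: -92; q=3: -87; q=4: -69; q=5: -59; q=6: -48; q=7: -54; q=8: -77; q=9: -120.
Profit is maximized at q = 6. AVC there is 113/6 = ¥18.83 ≤ P, so producing beats shutting down (which would give -¥67).

q = 6; profit = -¥48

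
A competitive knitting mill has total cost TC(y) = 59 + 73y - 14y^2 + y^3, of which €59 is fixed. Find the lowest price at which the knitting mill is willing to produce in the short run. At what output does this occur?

The firm shuts down when price falls below the minimum of average variable cost. AVC = VC/y = 73 - 14y + y^2.
At the minimum of AVC, MC = AVC. MC = 73 - 28y + 3y^2; setting MC = AVC gives 2y^2 - 14y = 0, so y = 7. min AVC = 24.
For P < €24 the firm produces nothing.

€24 per unit, at y = 7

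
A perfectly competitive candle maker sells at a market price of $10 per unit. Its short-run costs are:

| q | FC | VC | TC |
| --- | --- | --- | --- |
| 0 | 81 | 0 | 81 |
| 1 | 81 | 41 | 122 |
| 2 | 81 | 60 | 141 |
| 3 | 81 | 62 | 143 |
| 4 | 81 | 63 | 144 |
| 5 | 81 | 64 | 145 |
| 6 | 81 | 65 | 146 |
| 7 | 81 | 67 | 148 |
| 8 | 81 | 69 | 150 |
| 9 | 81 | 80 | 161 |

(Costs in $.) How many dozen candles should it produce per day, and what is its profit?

Tabulate TR − TC: q=0: -81; q=1: -112; q=2: -121; q=3: -113; q=4: -104; q=5: -95; q=6: -86; q=7: -78; q=8: -70; q=9: -71.
Profit is maximized at q = 8. AVC there is 69/8 = $8.62 ≤ P, so producing beats shutting down (which would give -$81).

q = 8; profit = -$70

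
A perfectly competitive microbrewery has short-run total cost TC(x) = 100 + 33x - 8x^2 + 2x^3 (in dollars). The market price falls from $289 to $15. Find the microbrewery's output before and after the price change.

Output falls from 8 to 0 (the firm shuts down)

AVC = 33 - 8x + 2x^2, minimized at x = 2 where min AVC = $25. MC = 33 - 16x + 6x^2.
With P = $289 above the shutdown price, P = MC gives x = 8.
At P = $15 < min AVC = $25, price no longer covers variable cost at any output, so the firm shuts down: x = 0.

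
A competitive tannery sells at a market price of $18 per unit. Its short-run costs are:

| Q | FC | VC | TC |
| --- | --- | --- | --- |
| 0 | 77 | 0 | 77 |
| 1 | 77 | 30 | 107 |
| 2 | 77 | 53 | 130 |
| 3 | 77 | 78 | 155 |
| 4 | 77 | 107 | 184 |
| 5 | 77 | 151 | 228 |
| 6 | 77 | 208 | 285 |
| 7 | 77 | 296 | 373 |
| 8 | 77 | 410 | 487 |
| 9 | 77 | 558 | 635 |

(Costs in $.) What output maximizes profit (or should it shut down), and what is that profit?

Q = 0 (shut down); profit = -$77

Tabulate TR − TC: Q=0: -77; Q=1: -89; Q=2: -94; Q=3: -101; Q=4: -112; Q=5: -138; Q=6: -177; Q=7: -247; Q=8: -343; Q=9: -473.
Profit is highest at Q = 0. Equivalently, the lowest AVC in the table is 78/3 ≈ $26 at Q = 3, and P = $18 falls below it — price never covers variable cost, so the firm shuts down and loses only its fixed cost.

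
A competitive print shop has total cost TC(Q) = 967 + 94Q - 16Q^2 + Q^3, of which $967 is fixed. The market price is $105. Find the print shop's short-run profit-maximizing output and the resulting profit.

AVC = 94 - 16Q + Q^2 has its minimum $30 at Q = 8; price $105 clears that bar, so the firm operates.
MC = 94 - 32Q + 3Q^2. Setting P = MC and taking the root on the rising branch gives Q* = 11.
TR = 105·11 = 1155. TC = 967 + 429 = 1396. Profit = 1155 − 1396 = -$241.
By producing, the firm covers all variable cost plus $726 of fixed cost; shutting down would lose the full $967.

Profit = -$241 at Q = 11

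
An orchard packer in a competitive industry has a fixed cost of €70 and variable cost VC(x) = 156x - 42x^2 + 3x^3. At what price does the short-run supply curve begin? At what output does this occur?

€9 per unit, at x = 7

Short-run supply begins at min AVC. From VC = 156x - 42x^2 + 3x^3, AVC = 156 - 42x + 3x^2.
At the minimum of AVC, MC = AVC. MC = 156 - 84x + 9x^2; setting MC = AVC gives 6x^2 - 42x = 0, so x = 7. min AVC = 9.
So the shutdown price is €9.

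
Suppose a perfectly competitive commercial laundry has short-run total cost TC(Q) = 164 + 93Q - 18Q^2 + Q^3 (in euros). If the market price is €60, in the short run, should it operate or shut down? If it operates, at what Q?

Produce at Q = 11

Variable cost is VC = 93Q - 18Q^2 + Q^3, so AVC = VC/Q = 93 - 18Q + Q^2 and MC = dTC/dQ = 93 - 36Q + 3Q^2.
AVC is minimized where dAVC/dQ = -18 + 2Q = 0, at Q = 9; min AVC = 93 - 18·9 + 9^2 = €12.
P = €60 exceeds min AVC = €12, so the firm stays open.
Set P = MC: 60 = 93 - 36Q + 3Q^2 → 33 - 36Q + 3Q^2 = 0. The roots are Q = 1 and Q = 11; the profit-maximizing output is on the rising part of MC, so Q* = 11.
Check: AVC at Q = 11 is €16 ≤ P, so revenue covers variable cost.
Profit = P·Q − TC = 60·11 − 340 = €320.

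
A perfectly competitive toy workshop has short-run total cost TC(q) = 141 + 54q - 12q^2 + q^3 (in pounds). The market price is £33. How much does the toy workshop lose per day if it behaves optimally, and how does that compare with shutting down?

AVC = 54 - 12q + q^2; min AVC = £18 at q = 6. Since P = £33 ≥ min AVC, the firm produces.
MC = 54 - 24q + 3q^2. Setting P = MC and taking the root on the rising branch gives q* = 7.
TR = 33·7 = 231. TC = 141 + 133 = 274. Profit = 231 − 274 = -£43.
Shutting down would mean losing the fixed cost of £141, so operating at a loss of £43 is better by £98.

Profit = -£43 at q = 7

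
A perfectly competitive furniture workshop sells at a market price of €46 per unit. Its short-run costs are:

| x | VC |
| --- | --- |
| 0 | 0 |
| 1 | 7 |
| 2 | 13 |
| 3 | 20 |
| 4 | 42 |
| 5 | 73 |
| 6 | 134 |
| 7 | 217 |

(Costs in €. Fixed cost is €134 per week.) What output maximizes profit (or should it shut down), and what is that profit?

Compute π = P·x − TC at each output: x=0: -134; x=1: -95; x=2: -55; x=3: -16; x=4: 8; x=5: 23; x=6: 8; x=7: -29.
Profit is maximized at x = 5. AVC there is 73/5 = €14.60 ≤ P, so producing beats shutting down (which would give -€134).

x = 5; profit = €23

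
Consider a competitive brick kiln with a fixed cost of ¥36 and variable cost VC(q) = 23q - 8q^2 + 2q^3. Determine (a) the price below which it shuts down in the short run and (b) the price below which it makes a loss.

AVC = 23 - 8q + 2q^2; minimized at q = 2, giving min AVC = ¥15. That is the shutdown price.
ATC = 36/q + 23 - 8q + 2q^2. Setting dATC/dq = −36/q^2 − 8 + 4q = 0 gives q = 3 (since 4·3^3 − 8·3^2 = 36).
min ATC = 36/3 + 23 − 8·3 + 2·3^2 = ¥29. That is the break-even price.
Between these two prices the firm operates at a loss; above ¥29 it earns a profit.

Shutdown price = ¥15; break-even price = ¥29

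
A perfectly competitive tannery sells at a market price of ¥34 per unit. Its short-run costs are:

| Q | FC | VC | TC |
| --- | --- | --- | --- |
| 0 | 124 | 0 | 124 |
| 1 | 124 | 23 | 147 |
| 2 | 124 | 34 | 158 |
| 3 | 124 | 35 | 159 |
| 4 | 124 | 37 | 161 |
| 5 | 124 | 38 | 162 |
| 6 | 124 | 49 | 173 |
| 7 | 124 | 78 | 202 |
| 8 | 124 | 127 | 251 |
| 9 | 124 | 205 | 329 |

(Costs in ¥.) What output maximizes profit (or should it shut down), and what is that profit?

Q = 7; profit = ¥36

Profit at each row (π = 34Q − TC): Q=0: -124; Q=1: -113; Q=2: -90; Q=3: -57; Q=4: -25; Q=5: 8; Q=6: 31; Q=7: 36; Q=8: 21; Q=9: -23.
Profit is maximized at Q = 7. AVC there is 78/7 = ¥11.14 ≤ P, so producing beats shutting down (which would give -¥124).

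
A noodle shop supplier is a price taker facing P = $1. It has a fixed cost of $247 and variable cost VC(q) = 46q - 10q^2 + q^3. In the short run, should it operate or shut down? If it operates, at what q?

Shut down

Strip out fixed cost: VC = 46q - 10q^2 + q^3. Then AVC = 46 - 10q + q^2 and MC = 46 - 20q + 3q^2.
The AVC parabola has its vertex at q = 10/2 = 5, where AVC = 46 - 10·5 + 5^2 = $21.
Since P = $1 < min AVC = $21, price fails to cover variable cost at any output.
The firm minimizes its loss by shutting down and losing only its fixed cost of $247.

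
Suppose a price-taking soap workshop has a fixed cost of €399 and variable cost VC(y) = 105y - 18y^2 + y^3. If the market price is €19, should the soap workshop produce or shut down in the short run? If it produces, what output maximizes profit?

Shut down

Variable cost is VC = 105y - 18y^2 + y^3, so AVC = VC/y = 105 - 18y + y^2 and MC = dTC/dy = 105 - 36y + 3y^2.
The AVC parabola has its vertex at y = 18/2 = 9, where AVC = 105 - 18·9 + 9^2 = €24.
P = €19 lies below min AVC = €24; no output level covers variable cost.
Shutting down limits the loss to fixed cost, €399.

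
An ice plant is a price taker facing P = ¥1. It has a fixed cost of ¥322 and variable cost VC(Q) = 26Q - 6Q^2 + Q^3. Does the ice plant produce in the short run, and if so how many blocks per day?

Shut down

From TC, MC = TC'(Q) = 26 - 12Q + 3Q^2 and AVC = VC/Q = 26 - 6Q + Q^2.
The AVC parabola has its vertex at Q = 6/2 = 3, where AVC = 26 - 6·3 + 3^2 = ¥17.
Since P = ¥1 < min AVC = ¥17, price fails to cover variable cost at any output.
The firm minimizes its loss by shutting down and losing only its fixed cost of ¥322.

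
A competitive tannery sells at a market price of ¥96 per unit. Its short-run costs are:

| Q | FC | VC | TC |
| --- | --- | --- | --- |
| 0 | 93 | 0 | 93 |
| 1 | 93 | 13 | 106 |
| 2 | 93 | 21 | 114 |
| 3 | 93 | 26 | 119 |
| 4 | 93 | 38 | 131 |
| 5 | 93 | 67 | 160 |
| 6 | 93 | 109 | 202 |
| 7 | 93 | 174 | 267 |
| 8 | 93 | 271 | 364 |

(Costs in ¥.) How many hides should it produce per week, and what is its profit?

Compute π = P·Q − TC at each output: Q=0: -93; Q=1: -10; Q=2: 78; Q=3: 169; Q=4: 253; Q=5: 320; Q=6: 374; Q=7: 405; Q=8: 404.
Profit is maximized at Q = 7. AVC there is 174/7 = ¥24.86 ≤ P, so producing beats shutting down (which would give -¥93).

Q = 7; profit = ¥405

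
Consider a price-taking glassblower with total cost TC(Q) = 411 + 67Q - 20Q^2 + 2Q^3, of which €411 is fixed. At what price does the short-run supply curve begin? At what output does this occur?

The shutdown price is the minimum of AVC. VC = 67Q - 20Q^2 + 2Q^3, so AVC = 67 - 20Q + 2Q^2.
dAVC/dQ = -20 + 4Q = 0 gives Q = 5. min AVC = 67 - 20·5 + 2·5^2 = 17.
So the shutdown price is €17.

€17 per unit, at Q = 5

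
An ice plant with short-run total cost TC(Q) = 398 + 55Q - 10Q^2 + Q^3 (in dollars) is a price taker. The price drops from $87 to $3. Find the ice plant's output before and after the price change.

Output falls from 8 to 0 (the firm shuts down)

MC = 55 - 20Q + 3Q^2; the shutdown threshold is min AVC = $30 (at Q = 5).
At P = $87 ≥ min AVC, set P = MC on the rising branch: Q = 8.
At P = $3 < min AVC = $30, price no longer covers variable cost at any output, so the firm shuts down: Q = 0.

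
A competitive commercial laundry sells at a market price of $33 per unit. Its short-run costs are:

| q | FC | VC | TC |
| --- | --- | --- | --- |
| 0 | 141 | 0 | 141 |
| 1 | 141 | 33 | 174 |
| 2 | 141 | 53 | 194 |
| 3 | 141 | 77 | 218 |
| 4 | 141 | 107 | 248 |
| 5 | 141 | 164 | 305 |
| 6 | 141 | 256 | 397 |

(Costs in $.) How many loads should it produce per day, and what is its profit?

q = 4; profit = -$116

Tabulate TR − TC: q=0: -141; q=1: -141; q=2: -128; q=3: -119; q=4: -116; q=5: -140; q=6: -199.
Profit is maximized at q = 4. AVC there is 107/4 = $26.75 ≤ P, so producing beats shutting down (which would give -$141).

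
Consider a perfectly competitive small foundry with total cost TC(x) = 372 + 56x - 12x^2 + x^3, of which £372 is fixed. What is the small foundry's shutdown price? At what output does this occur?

£20 per unit, at x = 6

The firm shuts down when price falls below the minimum of average variable cost. AVC = VC/x = 56 - 12x + x^2.
At the minimum of AVC, MC = AVC. MC = 56 - 24x + 3x^2; setting MC = AVC gives 2x^2 - 12x = 0, so x = 6. min AVC = 20.
For P < £20 the firm produces nothing.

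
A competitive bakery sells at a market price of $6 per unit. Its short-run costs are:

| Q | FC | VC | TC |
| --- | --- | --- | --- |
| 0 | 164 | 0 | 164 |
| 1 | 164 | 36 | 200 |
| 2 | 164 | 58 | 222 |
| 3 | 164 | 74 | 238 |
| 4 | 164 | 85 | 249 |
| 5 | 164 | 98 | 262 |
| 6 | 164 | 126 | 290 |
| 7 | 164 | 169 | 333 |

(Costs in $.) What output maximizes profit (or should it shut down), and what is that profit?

Tabulate TR − TC: Q=0: -164; Q=1: -194; Q=2: -210; Q=3: -220; Q=4: -225; Q=5: -232; Q=6: -254; Q=7: -291.
Profit is highest at Q = 0. Equivalently, the lowest AVC in the table is 98/5 ≈ $19.60 at Q = 5, and P = $6 falls below it — price never covers variable cost, so the firm shuts down and loses only its fixed cost.

Q = 0 (shut down); profit = -$164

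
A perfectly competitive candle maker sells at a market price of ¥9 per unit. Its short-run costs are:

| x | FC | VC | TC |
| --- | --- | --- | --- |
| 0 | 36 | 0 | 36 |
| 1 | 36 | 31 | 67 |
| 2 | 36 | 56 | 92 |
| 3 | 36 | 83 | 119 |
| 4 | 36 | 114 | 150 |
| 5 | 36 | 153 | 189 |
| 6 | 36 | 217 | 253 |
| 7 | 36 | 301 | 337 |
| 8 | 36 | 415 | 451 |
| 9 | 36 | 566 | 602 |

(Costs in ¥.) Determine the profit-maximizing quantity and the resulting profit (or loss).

x = 0 (shut down); profit = -¥36

Tabulate TR − TC: x=0: -36; x=1: -58; x=2: -74; x=3: -92; x=4: -114; x=5: -144; x=6: -199; x=7: -274; x=8: -379; x=9: -521.
Profit is highest at x = 0. Equivalently, the lowest AVC in the table is 83/3 ≈ ¥27.67 at x = 3, and P = ¥9 falls below it — price never covers variable cost, so the firm shuts down and loses only its fixed cost.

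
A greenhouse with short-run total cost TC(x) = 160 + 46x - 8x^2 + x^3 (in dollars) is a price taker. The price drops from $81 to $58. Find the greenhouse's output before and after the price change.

Output falls from 7 to 6

AVC = 46 - 8x + x^2, minimized at x = 4 where min AVC = $30. MC = 46 - 16x + 3x^2.
At P = $81 ≥ min AVC, set P = MC on the rising branch: x = 7.
At P = $58 ≥ min AVC, set P = MC: x = 6. The firm stays open but cuts output.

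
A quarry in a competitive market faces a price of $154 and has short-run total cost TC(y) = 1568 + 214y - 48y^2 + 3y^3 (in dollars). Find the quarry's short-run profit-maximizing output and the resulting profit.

Profit = -$368 at y = 10

AVC = 214 - 48y + 3y^2 has its minimum $22 at y = 8; price $154 clears that bar, so the firm operates.
With MC = 214 - 96y + 9y^2, P = MC on the upward-sloping part at y* = 10.
TR = 154·10 = 1540. TC = 1568 + 340 = 1908. Profit = 1540 − 1908 = -$368.
Shutting down would mean losing the fixed cost of $1568, so operating at a loss of $368 is better by $1200.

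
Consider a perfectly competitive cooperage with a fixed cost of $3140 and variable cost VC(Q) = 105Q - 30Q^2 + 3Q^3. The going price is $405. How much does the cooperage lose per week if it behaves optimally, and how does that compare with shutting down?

AVC = 105 - 30Q + 3Q^2; min AVC = $30 at Q = 5. Since P = $405 ≥ min AVC, the firm produces.
With MC = 105 - 60Q + 9Q^2, P = MC on the upward-sloping part at Q* = 10.
TR = 405·10 = 4050. TC = 3140 + 1050 = 4190. Profit = 4050 − 4190 = -$140.
That loss of $140 beats the $3140 the firm would lose by shutting down; producing recovers $3000 of fixed cost.

Profit = -$140 at Q = 10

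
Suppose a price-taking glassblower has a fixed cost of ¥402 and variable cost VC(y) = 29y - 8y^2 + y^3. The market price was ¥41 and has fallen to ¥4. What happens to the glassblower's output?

Output falls from 6 to 0 (the firm shuts down)

AVC = 29 - 8y + y^2, minimized at y = 4 where min AVC = ¥13. MC = 29 - 16y + 3y^2.
At P = ¥41 ≥ min AVC, set P = MC on the rising branch: y = 6.
At P = ¥4 < min AVC = ¥13, price no longer covers variable cost at any output, so the firm shuts down: y = 0.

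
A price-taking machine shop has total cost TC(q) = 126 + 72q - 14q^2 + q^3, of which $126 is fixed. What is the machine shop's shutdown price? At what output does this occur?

$23 per unit, at q = 7

The shutdown price is the minimum of AVC. VC = 72q - 14q^2 + q^3, so AVC = 72 - 14q + q^2.
At the minimum of AVC, MC = AVC. MC = 72 - 28q + 3q^2; setting MC = AVC gives 2q^2 - 14q = 0, so q = 7. min AVC = 23.
The firm shuts down for any P below $23.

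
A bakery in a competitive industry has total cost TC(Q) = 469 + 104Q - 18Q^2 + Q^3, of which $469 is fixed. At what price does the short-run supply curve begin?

$23 per unit

The firm shuts down when price falls below the minimum of average variable cost. AVC = VC/Q = 104 - 18Q + Q^2.
dAVC/dQ = -18 + 2Q = 0 gives Q = 9. min AVC = 104 - 18·9 + 9^2 = 23.
For P < $23 the firm produces nothing.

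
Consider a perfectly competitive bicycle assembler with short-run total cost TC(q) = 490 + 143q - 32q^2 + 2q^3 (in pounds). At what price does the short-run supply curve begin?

The shutdown price is the minimum of AVC. VC = 143q - 32q^2 + 2q^3, so AVC = 143 - 32q + 2q^2.
dAVC/dq = -32 + 4q = 0 gives q = 8. min AVC = 143 - 32·8 + 2·8^2 = 15.
For P < £15 the firm produces nothing.

£15 per unit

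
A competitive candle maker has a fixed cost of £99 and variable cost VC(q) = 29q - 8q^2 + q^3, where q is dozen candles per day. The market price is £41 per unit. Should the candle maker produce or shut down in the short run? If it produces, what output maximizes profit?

Strip out fixed cost: VC = 29q - 8q^2 + q^3. Then AVC = 29 - 8q + q^2 and MC = 29 - 16q + 3q^2.
AVC hits its minimum where MC = AVC, at q = 4, giving min AVC = 29 - 8·4 + 4^2 = £13.
Since P = £41 ≥ min AVC = £13, price covers variable cost and the firm should produce.
Solving P = MC: -12 - 16q + 3q^2 = 0 ⇒ q = -2/3 or 6. On the upward-sloping branch, q* = 6.
Check: AVC at q = 6 is £17 ≤ P, so revenue covers variable cost.
Profit = P·q − TC = 41·6 − 201 = £45.

Produce at q = 6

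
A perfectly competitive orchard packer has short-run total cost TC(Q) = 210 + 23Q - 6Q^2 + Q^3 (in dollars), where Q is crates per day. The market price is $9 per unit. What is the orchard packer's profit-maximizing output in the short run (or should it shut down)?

Strip out fixed cost: VC = 23Q - 6Q^2 + Q^3. Then AVC = 23 - 6Q + Q^2 and MC = 23 - 12Q + 3Q^2.
The AVC parabola has its vertex at Q = 6/2 = 3, where AVC = 23 - 6·3 + 3^2 = $14.
Since P = $9 < min AVC = $14, price fails to cover variable cost at any output.
Shutting down limits the loss to fixed cost, $210.

Shut down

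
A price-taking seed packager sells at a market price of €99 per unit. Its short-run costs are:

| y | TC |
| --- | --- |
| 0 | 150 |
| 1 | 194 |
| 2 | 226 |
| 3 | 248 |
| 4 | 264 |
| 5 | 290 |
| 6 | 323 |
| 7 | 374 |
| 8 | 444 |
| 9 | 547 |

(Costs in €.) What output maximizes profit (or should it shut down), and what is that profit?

Tabulate TR − TC: y=0: -150; y=1: -95; y=2: -28; y=3: 49; y=4: 132; y=5: 205; y=6: 271; y=7: 319; y=8: 348; y=9: 344.
Profit is maximized at y = 8. AVC there is 294/8 = €36.75 ≤ P, so producing beats shutting down (which would give -€150).

y = 8; profit = €348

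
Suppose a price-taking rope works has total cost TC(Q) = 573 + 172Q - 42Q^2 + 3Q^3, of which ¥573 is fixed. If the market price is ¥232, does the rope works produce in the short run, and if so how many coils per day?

Produce at Q = 10

Variable cost is VC = 172Q - 42Q^2 + 3Q^3, so AVC = VC/Q = 172 - 42Q + 3Q^2 and MC = dTC/dQ = 172 - 84Q + 9Q^2.
AVC hits its minimum where MC = AVC, at Q = 7, giving min AVC = 172 - 42·7 + 3·7^2 = ¥25.
Because ¥232 ≥ ¥25, revenue can cover variable cost; the firm operates.
Set P = MC: 232 = 172 - 84Q + 9Q^2 → -60 - 84Q + 9Q^2 = 0. The roots are Q = -2/3 and Q = 10; the profit-maximizing output is on the rising part of MC, so Q* = 10.
Check: AVC at Q = 10 is ¥52 ≤ P, so revenue covers variable cost.
Profit = P·Q − TC = 232·10 − 1093 = ¥1227.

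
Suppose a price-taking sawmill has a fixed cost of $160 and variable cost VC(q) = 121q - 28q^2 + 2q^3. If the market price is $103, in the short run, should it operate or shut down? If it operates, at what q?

Produce at q = 9

Variable cost is VC = 121q - 28q^2 + 2q^3, so AVC = VC/q = 121 - 28q + 2q^2 and MC = dTC/dq = 121 - 56q + 6q^2.
AVC is minimized where dAVC/dq = -28 + 4q = 0, at q = 7; min AVC = 121 - 28·7 + 2·7^2 = $23.
Since P = $103 ≥ min AVC = $23, price covers variable cost and the firm should produce.
Set P = MC: 103 = 121 - 56q + 6q^2 → 18 - 56q + 6q^2 = 0. The roots are q = 1/3 and q = 9; the profit-maximizing output is on the rising part of MC, so q* = 9.
Check: AVC at q = 9 is $31 ≤ P, so revenue covers variable cost.
Profit = P·q − TC = 103·9 − 439 = $488.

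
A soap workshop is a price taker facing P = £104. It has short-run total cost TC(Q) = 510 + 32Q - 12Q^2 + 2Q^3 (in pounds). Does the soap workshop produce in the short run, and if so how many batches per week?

Produce at Q = 6

Variable cost is VC = 32Q - 12Q^2 + 2Q^3, so AVC = VC/Q = 32 - 12Q + 2Q^2 and MC = dTC/dQ = 32 - 24Q + 6Q^2.
The AVC parabola has its vertex at Q = 12/4 = 3, where AVC = 32 - 12·3 + 2·3^2 = £14.
P = £104 exceeds min AVC = £14, so the firm stays open.
Set P = MC: 104 = 32 - 24Q + 6Q^2 → -72 - 24Q + 6Q^2 = 0. The roots are Q = -2 and Q = 6; the profit-maximizing output is on the rising part of MC, so Q* = 6.
Check: AVC at Q = 6 is £32 ≤ P, so revenue covers variable cost.
Profit = P·Q − TC = 104·6 − 702 = -£78, a loss, but smaller than the £510 fixed cost the firm would lose by shutting down.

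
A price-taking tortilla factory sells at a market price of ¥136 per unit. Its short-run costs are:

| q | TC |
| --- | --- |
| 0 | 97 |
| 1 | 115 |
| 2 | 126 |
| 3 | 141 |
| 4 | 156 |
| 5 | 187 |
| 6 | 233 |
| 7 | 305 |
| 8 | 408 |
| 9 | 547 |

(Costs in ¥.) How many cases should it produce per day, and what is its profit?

Tabulate TR − TC: q=0: -97; q=1: 21; q=2: 146; q=3: 267; q=4: 388; q=5: 493; q=6: 583; q=7: 647; q=8: 680; q=9: 677.
Profit is maximized at q = 8. AVC there is 311/8 = ¥38.88 ≤ P, so producing beats shutting down (which would give -¥97).

q = 8; profit = ¥680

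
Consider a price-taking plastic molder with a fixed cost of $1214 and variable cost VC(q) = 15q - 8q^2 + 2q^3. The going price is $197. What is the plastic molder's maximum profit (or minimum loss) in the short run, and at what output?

Profit = -$234 at q = 7

AVC = 15 - 8q + 2q^2 has its minimum $7 at q = 2; price $197 clears that bar, so the firm operates.
With MC = 15 - 16q + 6q^2, P = MC on the upward-sloping part at q* = 7.
TR = 197·7 = 1379. TC = 1214 + 399 = 1613. Profit = 1379 − 1613 = -$234.
By producing, the firm covers all variable cost plus $980 of fixed cost; shutting down would lose the full $1214.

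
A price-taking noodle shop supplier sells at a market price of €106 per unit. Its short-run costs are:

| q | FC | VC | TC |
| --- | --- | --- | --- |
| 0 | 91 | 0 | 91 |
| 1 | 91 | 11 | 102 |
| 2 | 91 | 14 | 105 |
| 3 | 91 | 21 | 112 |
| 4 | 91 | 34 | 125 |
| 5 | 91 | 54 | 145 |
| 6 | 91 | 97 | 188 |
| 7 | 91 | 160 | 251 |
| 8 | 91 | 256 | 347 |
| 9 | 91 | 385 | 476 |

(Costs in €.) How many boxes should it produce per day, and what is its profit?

q = 8; profit = €501

Profit at each row (π = 106q − TC): q=0: -91; q=1: 4; q=2: 107; q=3: 206; q=4: 299; q=5: 385; q=6: 448; q=7: 491; q=8: 501; q=9: 478.
Profit is maximized at q = 8. AVC there is 256/8 = €32 ≤ P, so producing beats shutting down (which would give -€91).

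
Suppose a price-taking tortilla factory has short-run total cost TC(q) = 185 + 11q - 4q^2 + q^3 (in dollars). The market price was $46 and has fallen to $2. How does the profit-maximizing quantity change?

Output falls from 5 to 0 (the firm shuts down)

MC = 11 - 8q + 3q^2; the shutdown threshold is min AVC = $7 (at q = 2).
At P = $46 ≥ min AVC, set P = MC on the rising branch: q = 5.
At P = $2 < min AVC = $7, price no longer covers variable cost at any output, so the firm shuts down: q = 0.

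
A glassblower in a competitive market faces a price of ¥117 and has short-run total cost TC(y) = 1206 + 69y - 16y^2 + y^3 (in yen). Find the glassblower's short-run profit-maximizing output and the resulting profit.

Profit = -¥54 at y = 12

AVC = 69 - 16y + y^2 has its minimum ¥5 at y = 8; price ¥117 clears that bar, so the firm operates.
With MC = 69 - 32y + 3y^2, P = MC on the upward-sloping part at y* = 12.
TR = 117·12 = 1404. TC = 1206 + 252 = 1458. Profit = 1404 − 1458 = -¥54.
By producing, the firm covers all variable cost plus ¥1152 of fixed cost; shutting down would lose the full ¥1206.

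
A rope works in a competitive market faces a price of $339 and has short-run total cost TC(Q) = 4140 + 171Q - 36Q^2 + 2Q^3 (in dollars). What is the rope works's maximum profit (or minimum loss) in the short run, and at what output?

Profit = -$220 at Q = 14

AVC = 171 - 36Q + 2Q^2 has its minimum $9 at Q = 9; price $339 clears that bar, so the firm operates.
MC = 171 - 72Q + 6Q^2. Setting P = MC and taking the root on the rising branch gives Q* = 14.
TR = 339·14 = 4746. TC = 4140 + 826 = 4966. Profit = 4746 − 4966 = -$220.
That loss of $220 beats the $4140 the firm would lose by shutting down; producing recovers $3920 of fixed cost.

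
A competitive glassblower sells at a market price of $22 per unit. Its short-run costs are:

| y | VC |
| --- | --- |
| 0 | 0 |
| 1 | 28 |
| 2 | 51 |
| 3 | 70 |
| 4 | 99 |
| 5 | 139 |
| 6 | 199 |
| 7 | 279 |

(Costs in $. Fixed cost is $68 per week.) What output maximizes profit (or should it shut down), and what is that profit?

Compute π = P·y − TC at each output: y=0: -68; y=1: -74; y=2: -75; y=3: -72; y=4: -79; y=5: -97; y=6: -135; y=7: -193.
Profit is highest at y = 0. Equivalently, the lowest AVC in the table is 70/3 ≈ $23.33 at y = 3, and P = $22 falls below it — price never covers variable cost, so the firm shuts down and loses only its fixed cost.

y = 0 (shut down); profit = -$68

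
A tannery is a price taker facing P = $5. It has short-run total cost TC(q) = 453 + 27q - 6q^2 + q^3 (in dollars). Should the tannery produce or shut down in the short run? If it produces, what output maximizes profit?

Shut down

Variable cost is VC = 27q - 6q^2 + q^3, so AVC = VC/q = 27 - 6q + q^2 and MC = dTC/dq = 27 - 12q + 3q^2.
AVC hits its minimum where MC = AVC, at q = 3, giving min AVC = 27 - 6·3 + 3^2 = $18.
Since P = $5 < min AVC = $18, price fails to cover variable cost at any output.
Shutting down limits the loss to fixed cost, $453.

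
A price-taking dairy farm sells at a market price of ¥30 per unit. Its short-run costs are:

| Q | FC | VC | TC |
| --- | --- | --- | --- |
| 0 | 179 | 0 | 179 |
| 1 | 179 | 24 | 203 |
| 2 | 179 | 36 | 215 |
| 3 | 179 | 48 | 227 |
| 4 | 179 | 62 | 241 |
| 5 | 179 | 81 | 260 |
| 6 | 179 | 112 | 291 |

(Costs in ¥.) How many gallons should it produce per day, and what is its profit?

Q = 5; profit = -¥110

Profit at each row (π = 30Q − TC): Q=0: -179; Q=1: -173; Q=2: -155; Q=3: -137; Q=4: -121; Q=5: -110; Q=6: -111.
Profit is maximized at Q = 5. AVC there is 81/5 = ¥16.20 ≤ P, so producing beats shutting down (which would give -¥179).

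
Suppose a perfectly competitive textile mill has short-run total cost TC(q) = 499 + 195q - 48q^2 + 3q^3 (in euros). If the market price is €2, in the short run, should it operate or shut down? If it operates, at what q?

From TC, MC = TC'(q) = 195 - 96q + 9q^2 and AVC = VC/q = 195 - 48q + 3q^2.
The AVC parabola has its vertex at q = 48/6 = 8, where AVC = 195 - 48·8 + 3·8^2 = €3.
With P < min AVC (€2 < €3), every unit sold adds to the loss.
Shutting down limits the loss to fixed cost, €499.

Shut down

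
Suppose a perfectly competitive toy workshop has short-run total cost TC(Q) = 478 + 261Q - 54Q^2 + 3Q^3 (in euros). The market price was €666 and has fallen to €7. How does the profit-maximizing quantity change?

Output falls from 15 to 0 (the firm shuts down)

MC = 261 - 108Q + 9Q^2; the shutdown threshold is min AVC = €18 (at Q = 9).
With P = €666 above the shutdown price, P = MC gives Q = 15.
At P = €7 < min AVC = €18, price no longer covers variable cost at any output, so the firm shuts down: Q = 0.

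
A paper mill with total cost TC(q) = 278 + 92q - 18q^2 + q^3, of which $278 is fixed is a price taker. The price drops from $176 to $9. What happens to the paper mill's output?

Output falls from 14 to 0 (the firm shuts down)

MC = 92 - 36q + 3q^2; the shutdown threshold is min AVC = $11 (at q = 9).
At P = $176 ≥ min AVC, set P = MC on the rising branch: q = 14.
At P = $9 < min AVC = $11, price no longer covers variable cost at any output, so the firm shuts down: q = 0.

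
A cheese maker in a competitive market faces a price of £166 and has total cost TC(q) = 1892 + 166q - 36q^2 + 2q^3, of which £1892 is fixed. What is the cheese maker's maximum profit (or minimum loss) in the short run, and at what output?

AVC = 166 - 36q + 2q^2 has its minimum £4 at q = 9; price £166 clears that bar, so the firm operates.
MC = 166 - 72q + 6q^2. Setting P = MC and taking the root on the rising branch gives q* = 12.
TR = 166·12 = 1992. TC = 1892 + 264 = 2156. Profit = 1992 − 2156 = -£164.
That loss of £164 beats the £1892 the firm would lose by shutting down; producing recovers £1728 of fixed cost.

Profit = -£164 at q = 12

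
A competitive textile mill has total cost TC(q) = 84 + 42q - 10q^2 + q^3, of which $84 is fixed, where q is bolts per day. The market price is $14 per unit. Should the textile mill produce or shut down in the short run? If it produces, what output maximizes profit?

From TC, MC = TC'(q) = 42 - 20q + 3q^2 and AVC = VC/q = 42 - 10q + q^2.
AVC hits its minimum where MC = AVC, at q = 5, giving min AVC = 42 - 10·5 + 5^2 = $17.
P = $14 lies below min AVC = $17; no output level covers variable cost.
The firm minimizes its loss by shutting down and losing only its fixed cost of $84.

Shut down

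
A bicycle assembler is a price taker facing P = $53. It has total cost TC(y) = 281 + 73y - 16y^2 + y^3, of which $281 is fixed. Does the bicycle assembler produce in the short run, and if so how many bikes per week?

Strip out fixed cost: VC = 73y - 16y^2 + y^3. Then AVC = 73 - 16y + y^2 and MC = 73 - 32y + 3y^2.
The AVC parabola has its vertex at y = 16/2 = 8, where AVC = 73 - 16·8 + 8^2 = $9.
Because $53 ≥ $9, revenue can cover variable cost; the firm operates.
Solving P = MC: 20 - 32y + 3y^2 = 0 ⇒ y = 2/3 or 10. On the upward-sloping branch, y* = 10.
Check: AVC at y = 10 is $13 ≤ P, so revenue covers variable cost.
Profit = P·y − TC = 53·10 − 411 = $119.

Produce at y = 10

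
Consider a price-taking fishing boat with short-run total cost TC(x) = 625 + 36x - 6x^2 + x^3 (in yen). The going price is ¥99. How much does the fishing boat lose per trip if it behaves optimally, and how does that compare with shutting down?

Profit = -¥233 at x = 7

AVC = 36 - 6x + x^2; min AVC = ¥27 at x = 3. Since P = ¥99 ≥ min AVC, the firm produces.
With MC = 36 - 12x + 3x^2, P = MC on the upward-sloping part at x* = 7.
TR = 99·7 = 693. TC = 625 + 301 = 926. Profit = 693 − 926 = -¥233.
By producing, the firm covers all variable cost plus ¥392 of fixed cost; shutting down would lose the full ¥625.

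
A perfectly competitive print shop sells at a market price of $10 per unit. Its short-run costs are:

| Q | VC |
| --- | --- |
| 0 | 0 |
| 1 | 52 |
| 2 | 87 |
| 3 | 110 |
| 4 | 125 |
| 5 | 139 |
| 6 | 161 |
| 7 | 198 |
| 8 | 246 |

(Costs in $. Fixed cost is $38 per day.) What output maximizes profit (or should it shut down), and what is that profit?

Q = 0 (shut down); profit = -$38

Profit at each row (π = 10Q − TC): Q=0: -38; Q=1: -80; Q=2: -105; Q=3: -118; Q=4: -123; Q=5: -127; Q=6: -139; Q=7: -166; Q=8: -204.
Profit is highest at Q = 0. Equivalently, the lowest AVC in the table is 161/6 ≈ $26.83 at Q = 6, and P = $10 falls below it — price never covers variable cost, so the firm shuts down and loses only its fixed cost.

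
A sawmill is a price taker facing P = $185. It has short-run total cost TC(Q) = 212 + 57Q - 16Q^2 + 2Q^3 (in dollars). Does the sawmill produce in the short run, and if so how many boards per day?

Produce at Q = 8

From TC, MC = TC'(Q) = 57 - 32Q + 6Q^2 and AVC = VC/Q = 57 - 16Q + 2Q^2.
AVC is minimized where dAVC/dQ = -16 + 4Q = 0, at Q = 4; min AVC = 57 - 16·4 + 2·4^2 = $25.
Since P = $185 ≥ min AVC = $25, price covers variable cost and the firm should produce.
Set P = MC: 185 = 57 - 32Q + 6Q^2 → -128 - 32Q + 6Q^2 = 0. The roots are Q = -8/3 and Q = 8; the profit-maximizing output is on the rising part of MC, so Q* = 8.
Check: AVC at Q = 8 is $57 ≤ P, so revenue covers variable cost.
Profit = P·Q − TC = 185·8 − 668 = $812.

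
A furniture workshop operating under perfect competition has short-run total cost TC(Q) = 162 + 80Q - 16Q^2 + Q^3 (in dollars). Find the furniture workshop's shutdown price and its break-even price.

AVC = 80 - 16Q + Q^2; minimized at Q = 8, giving min AVC = $16. That is the shutdown price.
ATC = 162/Q + 80 - 16Q + Q^2. Setting dATC/dQ = −162/Q^2 − 16 + 2Q = 0 gives Q = 9 (since 2·9^3 − 16·9^2 = 162).
min ATC = 162/9 + 80 − 16·9 + 9^2 = $35. That is the break-even price.
Between these two prices the firm operates at a loss; above $35 it earns a profit.

Shutdown price = $16; break-even price = $35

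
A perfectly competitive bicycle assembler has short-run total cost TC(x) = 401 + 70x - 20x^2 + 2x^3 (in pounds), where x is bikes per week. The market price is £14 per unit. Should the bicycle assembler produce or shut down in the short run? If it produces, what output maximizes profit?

Shut down

Strip out fixed cost: VC = 70x - 20x^2 + 2x^3. Then AVC = 70 - 20x + 2x^2 and MC = 70 - 40x + 6x^2.
AVC is minimized where dAVC/dx = -20 + 4x = 0, at x = 5; min AVC = 70 - 20·5 + 2·5^2 = £20.
Since P = £14 < min AVC = £20, price fails to cover variable cost at any output.
The firm minimizes its loss by shutting down and losing only its fixed cost of £401.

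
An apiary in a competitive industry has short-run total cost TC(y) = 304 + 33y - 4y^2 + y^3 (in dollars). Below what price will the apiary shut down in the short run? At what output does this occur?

$29 per unit, at y = 2

The shutdown price is the minimum of AVC. VC = 33y - 4y^2 + y^3, so AVC = 33 - 4y + y^2.
At the minimum of AVC, MC = AVC. MC = 33 - 8y + 3y^2; setting MC = AVC gives 2y^2 - 4y = 0, so y = 2. min AVC = 29.
For P < $29 the firm produces nothing.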